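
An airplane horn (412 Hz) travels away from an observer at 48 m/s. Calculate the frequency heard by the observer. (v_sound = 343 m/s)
f_obs = f·v/(v + v_s) = 361.4 Hz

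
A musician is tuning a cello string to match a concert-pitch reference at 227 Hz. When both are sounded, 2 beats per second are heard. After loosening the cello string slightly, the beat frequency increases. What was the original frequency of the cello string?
225 Hz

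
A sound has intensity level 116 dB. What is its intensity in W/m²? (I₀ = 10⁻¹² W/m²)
I = I₀·10^(β/10) = 3.98 × 10⁻¹ W/m²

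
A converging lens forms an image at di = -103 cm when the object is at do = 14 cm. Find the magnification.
M = −di/do = 7.357 (upright image)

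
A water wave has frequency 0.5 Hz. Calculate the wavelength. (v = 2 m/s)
λ = v/f = 4 m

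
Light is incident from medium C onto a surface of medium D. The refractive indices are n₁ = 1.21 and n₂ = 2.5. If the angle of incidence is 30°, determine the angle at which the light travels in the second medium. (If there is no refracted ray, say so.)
sin θ₂ = (n₁/n₂)·sin θ₁ = 0.242 → θ₂ = 14°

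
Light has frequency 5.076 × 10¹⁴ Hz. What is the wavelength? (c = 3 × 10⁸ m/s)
λ = c/f = 591 nm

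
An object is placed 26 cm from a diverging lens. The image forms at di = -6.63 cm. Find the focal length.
1/f = 1/do + 1/di → f = -8.899 cm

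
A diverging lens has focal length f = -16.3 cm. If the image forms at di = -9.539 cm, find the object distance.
1/do = 1/f − 1/di → do = 23 cm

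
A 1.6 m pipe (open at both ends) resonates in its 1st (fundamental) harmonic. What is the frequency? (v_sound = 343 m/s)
fₙ = nv/(2L) = 107.2 Hz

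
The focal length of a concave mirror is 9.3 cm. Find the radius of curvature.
R = 2|f| = 18.6 cm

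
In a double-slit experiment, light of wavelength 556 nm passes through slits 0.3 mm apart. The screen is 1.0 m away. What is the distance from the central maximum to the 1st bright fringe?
y = mλL/d = 1.853 mm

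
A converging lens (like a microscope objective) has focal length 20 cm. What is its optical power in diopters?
P = 1/f = 5 D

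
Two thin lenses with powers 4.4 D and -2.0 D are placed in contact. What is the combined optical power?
P_total = P₁ + P₂ = 2.4 D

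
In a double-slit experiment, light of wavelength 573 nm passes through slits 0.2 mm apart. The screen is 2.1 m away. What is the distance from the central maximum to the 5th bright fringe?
y = mλL/d = 30.08 mm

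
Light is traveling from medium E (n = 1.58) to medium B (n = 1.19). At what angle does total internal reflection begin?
θc = arcsin(n₂/n₁) = 48.87°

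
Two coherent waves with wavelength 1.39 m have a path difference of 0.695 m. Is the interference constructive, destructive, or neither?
destructive — path difference = 0.5λ, an odd multiple of λ/2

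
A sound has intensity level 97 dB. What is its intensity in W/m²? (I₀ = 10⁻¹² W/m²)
I = I₀·10^(β/10) = 5.01 × 10⁻³ W/m²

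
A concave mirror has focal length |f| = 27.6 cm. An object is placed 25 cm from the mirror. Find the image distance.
f = +27.6 cm (concave); 1/di = 1/f − 1/do → di = -265.4 cm (virtual image, behind mirror)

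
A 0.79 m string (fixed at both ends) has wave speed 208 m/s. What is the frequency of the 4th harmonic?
fₙ = nv/(2L) = 526.6 Hz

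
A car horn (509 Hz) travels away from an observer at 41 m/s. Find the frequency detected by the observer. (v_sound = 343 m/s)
f_obs = f·v/(v + v_s) = 454.7 Hz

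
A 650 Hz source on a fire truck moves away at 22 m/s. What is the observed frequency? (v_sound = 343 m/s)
f_obs = f·v/(v + v_s) = 610.8 Hz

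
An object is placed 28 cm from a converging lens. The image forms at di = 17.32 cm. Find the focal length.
1/f = 1/do + 1/di → f = 10.7 cm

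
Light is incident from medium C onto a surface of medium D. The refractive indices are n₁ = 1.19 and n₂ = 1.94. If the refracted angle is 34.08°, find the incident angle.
sin θ₁ = (n₂/n₁)·sin θ₂ → θ₁ = 66°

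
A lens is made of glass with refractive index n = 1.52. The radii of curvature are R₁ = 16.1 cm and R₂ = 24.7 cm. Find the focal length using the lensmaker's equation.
1/f = (n − 1)(1/R₁ − 1/R₂) → f = 88.92 cm (converging lens)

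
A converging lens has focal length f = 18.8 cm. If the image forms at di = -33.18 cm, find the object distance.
1/do = 1/f − 1/di → do = 12 cm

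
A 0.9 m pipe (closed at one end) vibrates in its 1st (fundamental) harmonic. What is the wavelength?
λₙ = 4L/n = 3.6 m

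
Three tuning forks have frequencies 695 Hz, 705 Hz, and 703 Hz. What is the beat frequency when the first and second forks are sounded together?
10 Hz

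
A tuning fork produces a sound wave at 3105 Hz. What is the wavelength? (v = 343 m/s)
λ = v/f = 0.1105 m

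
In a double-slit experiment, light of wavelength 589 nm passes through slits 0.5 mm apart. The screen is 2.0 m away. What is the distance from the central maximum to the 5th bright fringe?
y = mλL/d = 11.78 mm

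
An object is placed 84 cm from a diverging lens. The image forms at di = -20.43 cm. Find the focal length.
1/f = 1/do + 1/di → f = -27 cm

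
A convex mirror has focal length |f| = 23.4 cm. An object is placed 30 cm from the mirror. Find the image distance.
f = −23.4 cm (convex); 1/di = 1/f − 1/do → di = -13.15 cm (virtual image, behind mirror)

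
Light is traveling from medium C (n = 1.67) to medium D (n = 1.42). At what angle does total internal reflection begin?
θc = arcsin(n₂/n₁) = 58.24°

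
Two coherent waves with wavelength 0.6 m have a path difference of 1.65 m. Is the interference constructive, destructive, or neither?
neither (partial) — path difference = 2.75λ, neither a whole number of wavelengths nor an odd multiple of λ/2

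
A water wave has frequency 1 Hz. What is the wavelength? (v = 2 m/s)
λ = v/f = 2 m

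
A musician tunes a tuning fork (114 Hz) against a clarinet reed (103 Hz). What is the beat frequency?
11 Hz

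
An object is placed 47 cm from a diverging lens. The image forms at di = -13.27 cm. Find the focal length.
1/f = 1/do + 1/di → f = -18.49 cm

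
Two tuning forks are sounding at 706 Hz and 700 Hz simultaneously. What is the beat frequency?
6 Hz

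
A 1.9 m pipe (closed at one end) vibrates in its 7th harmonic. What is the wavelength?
λₙ = 4L/n = 1.086 m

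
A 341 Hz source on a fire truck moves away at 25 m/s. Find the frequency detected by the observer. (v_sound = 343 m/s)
f_obs = f·v/(v + v_s) = 317.8 Hz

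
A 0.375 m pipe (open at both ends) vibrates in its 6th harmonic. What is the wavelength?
λₙ = 2L/n = 0.125 m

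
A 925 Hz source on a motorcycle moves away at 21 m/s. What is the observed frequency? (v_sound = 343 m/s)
f_obs = f·v/(v + v_s) = 871.6 Hz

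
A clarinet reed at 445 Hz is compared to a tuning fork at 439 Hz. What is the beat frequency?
6 Hz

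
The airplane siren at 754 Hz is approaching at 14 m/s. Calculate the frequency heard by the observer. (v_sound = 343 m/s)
f_obs = f·v/(v − v_s) = 786.1 Hz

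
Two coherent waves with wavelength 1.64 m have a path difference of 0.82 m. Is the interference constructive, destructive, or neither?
destructive — path difference = 0.5λ, an odd multiple of λ/2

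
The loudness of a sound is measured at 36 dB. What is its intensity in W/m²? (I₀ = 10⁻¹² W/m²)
I = I₀·10^(β/10) = 3.98 × 10⁻⁹ W/m²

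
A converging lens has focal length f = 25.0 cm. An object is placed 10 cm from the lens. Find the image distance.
1/di = 1/f − 1/do → di = -16.67 cm (virtual image)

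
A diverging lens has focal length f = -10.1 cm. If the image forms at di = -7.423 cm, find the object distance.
1/do = 1/f − 1/di → do = 28.01 cm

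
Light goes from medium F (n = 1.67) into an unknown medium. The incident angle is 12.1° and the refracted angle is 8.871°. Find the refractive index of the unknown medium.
n₂ = n₁·sin θ₁ / sin θ₂ = 2.27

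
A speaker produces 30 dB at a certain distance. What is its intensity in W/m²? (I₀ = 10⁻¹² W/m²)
I = I₀·10^(β/10) = 1.00 × 10⁻⁹ W/m²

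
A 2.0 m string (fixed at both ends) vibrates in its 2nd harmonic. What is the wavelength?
λₙ = 2L/n = 2 m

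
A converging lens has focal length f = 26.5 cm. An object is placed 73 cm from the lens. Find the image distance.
1/di = 1/f − 1/do → di = 41.6 cm (real image)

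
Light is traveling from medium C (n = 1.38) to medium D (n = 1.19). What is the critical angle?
θc = arcsin(n₂/n₁) = 59.58°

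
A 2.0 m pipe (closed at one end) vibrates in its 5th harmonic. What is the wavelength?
λₙ = 4L/n = 1.6 m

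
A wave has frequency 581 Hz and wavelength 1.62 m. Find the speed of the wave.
v = fλ = 941.2 m/s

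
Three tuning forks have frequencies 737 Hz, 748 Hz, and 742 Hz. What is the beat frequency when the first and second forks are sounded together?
11 Hz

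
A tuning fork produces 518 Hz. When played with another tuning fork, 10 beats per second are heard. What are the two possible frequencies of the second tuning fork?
f₂ = 518 ± 10 Hz → 528 Hz or 508 Hz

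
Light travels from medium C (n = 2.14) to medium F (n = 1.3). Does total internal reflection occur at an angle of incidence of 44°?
θc = arcsin(n₂/n₁) = 37.41°; 44° > θc, so yes — total internal reflection.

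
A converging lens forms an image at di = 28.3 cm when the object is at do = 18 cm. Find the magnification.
M = −di/do = -1.572 (inverted image)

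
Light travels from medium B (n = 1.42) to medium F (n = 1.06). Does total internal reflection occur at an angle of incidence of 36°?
θc = arcsin(n₂/n₁) = 48.29°; 36° < θc, so no — the ray refracts.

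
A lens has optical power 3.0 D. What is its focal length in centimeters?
f = 1/P = 33.33 cm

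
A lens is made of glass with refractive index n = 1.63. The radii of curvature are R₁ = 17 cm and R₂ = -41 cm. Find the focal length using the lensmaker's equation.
1/f = (n − 1)(1/R₁ − 1/R₂) → f = 19.07 cm (converging lens)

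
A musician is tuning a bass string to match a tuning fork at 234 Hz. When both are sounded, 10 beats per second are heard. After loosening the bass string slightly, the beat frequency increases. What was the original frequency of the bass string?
224 Hz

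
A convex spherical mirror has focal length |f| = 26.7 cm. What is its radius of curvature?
R = 2|f| = 53.4 cm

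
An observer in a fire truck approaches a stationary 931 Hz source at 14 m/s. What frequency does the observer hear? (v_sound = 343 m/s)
f_obs = f·(v + v_o)/v = 969 Hz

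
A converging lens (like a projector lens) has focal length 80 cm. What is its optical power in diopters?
P = 1/f = 1.25 D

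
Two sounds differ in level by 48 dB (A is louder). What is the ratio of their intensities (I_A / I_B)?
I_A/I_B = 10^(Δβ/10) = 63100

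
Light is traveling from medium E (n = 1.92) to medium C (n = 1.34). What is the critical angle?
θc = arcsin(n₂/n₁) = 44.26°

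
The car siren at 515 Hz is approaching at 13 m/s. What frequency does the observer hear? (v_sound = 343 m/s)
f_obs = f·v/(v − v_s) = 535.3 Hz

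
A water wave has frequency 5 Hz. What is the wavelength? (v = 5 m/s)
λ = v/f = 1 m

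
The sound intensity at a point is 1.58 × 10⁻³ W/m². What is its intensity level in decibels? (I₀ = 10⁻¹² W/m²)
β = 10·log₁₀(I/I₀) = 91.99 dB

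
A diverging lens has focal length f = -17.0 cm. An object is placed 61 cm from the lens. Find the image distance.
1/di = 1/f − 1/do → di = -13.29 cm (virtual image)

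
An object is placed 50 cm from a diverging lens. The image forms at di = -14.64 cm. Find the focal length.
1/f = 1/do + 1/di → f = -20.7 cm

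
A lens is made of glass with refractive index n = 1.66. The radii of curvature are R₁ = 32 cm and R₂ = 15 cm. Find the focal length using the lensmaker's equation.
1/f = (n − 1)(1/R₁ − 1/R₂) → f = -42.78 cm (diverging lens)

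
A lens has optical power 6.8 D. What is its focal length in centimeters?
f = 1/P = 14.71 cm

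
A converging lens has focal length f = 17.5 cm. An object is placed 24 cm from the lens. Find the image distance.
1/di = 1/f − 1/do → di = 64.62 cm (real image)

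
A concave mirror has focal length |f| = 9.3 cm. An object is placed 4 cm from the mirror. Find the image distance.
f = +9.3 cm (concave); 1/di = 1/f − 1/do → di = -7.019 cm (virtual image, behind mirror)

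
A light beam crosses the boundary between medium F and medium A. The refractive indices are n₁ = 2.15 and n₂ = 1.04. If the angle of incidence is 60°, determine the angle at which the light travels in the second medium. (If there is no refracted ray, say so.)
sin θ₂ = (n₁/n₂)·sin θ₁ = 1.79 > 1, so there is no refracted ray — the light undergoes total internal reflection.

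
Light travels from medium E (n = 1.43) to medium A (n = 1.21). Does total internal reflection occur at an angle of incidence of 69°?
θc = arcsin(n₂/n₁) = 57.8°; 69° > θc, so yes — total internal reflection.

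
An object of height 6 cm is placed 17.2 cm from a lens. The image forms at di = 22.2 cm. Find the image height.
hi = (-di/do) × ho = -7.744 cm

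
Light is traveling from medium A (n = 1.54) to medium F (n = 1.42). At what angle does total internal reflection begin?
θc = arcsin(n₂/n₁) = 67.23°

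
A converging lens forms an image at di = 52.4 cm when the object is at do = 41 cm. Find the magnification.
M = −di/do = -1.278 (inverted image)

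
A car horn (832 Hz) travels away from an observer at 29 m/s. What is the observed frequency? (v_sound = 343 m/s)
f_obs = f·v/(v + v_s) = 767.1 Hz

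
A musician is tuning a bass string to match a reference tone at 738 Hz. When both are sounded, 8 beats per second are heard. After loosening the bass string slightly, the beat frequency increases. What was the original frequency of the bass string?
730 Hz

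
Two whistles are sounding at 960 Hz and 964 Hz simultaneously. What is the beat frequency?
4 Hz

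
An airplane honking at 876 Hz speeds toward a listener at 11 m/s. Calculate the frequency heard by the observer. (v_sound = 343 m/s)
f_obs = f·v/(v − v_s) = 905 Hz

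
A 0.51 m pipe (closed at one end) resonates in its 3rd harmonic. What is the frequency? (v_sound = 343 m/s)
fₙ = nv/(4L) = 504.4 Hz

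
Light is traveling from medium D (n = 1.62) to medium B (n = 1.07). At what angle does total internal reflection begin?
θc = arcsin(n₂/n₁) = 41.34°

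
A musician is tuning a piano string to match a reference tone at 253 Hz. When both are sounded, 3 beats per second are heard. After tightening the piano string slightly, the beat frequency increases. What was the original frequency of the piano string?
256 Hz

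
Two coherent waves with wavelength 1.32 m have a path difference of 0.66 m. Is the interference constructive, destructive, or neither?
destructive — path difference = 0.5λ, an odd multiple of λ/2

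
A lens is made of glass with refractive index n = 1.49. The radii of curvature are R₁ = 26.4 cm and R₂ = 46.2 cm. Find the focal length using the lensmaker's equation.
1/f = (n − 1)(1/R₁ − 1/R₂) → f = 125.7 cm (converging lens)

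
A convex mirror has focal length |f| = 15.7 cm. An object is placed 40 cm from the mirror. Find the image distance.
f = −15.7 cm (convex); 1/di = 1/f − 1/do → di = -11.27 cm (virtual image, behind mirror)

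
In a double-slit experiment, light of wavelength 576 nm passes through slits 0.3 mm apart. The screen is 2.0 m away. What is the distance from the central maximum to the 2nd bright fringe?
y = mλL/d = 7.68 mm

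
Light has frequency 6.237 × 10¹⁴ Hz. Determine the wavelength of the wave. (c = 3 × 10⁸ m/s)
λ = c/f = 481 nm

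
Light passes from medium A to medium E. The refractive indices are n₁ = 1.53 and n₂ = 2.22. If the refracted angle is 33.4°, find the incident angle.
sin θ₁ = (n₂/n₁)·sin θ₂ → θ₁ = 53.01°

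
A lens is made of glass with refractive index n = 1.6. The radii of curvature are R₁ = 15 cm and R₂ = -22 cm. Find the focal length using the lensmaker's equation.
1/f = (n − 1)(1/R₁ − 1/R₂) → f = 14.86 cm (converging lens)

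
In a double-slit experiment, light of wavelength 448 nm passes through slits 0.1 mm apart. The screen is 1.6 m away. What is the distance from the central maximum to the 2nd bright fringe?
y = mλL/d = 14.34 mm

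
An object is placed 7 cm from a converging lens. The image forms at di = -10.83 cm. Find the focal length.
1/f = 1/do + 1/di → f = 19.79 cm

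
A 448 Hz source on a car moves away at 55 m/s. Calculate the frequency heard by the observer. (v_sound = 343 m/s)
f_obs = f·v/(v + v_s) = 386.1 Hz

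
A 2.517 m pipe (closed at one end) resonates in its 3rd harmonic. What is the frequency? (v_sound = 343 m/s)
fₙ = nv/(4L) = 102.2 Hz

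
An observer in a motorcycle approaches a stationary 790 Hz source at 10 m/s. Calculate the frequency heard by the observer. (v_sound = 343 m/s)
f_obs = f·(v + v_o)/v = 813 Hz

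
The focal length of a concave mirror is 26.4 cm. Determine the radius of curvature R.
R = 2|f| = 52.8 cm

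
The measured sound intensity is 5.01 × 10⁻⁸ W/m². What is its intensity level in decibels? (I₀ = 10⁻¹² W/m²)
β = 10·log₁₀(I/I₀) = 47 dB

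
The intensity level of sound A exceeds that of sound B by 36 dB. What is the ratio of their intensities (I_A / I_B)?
I_A/I_B = 10^(Δβ/10) = 3981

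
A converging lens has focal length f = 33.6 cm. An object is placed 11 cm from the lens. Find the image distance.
1/di = 1/f − 1/do → di = -16.35 cm (virtual image)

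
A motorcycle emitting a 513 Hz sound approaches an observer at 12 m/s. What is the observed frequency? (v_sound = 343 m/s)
f_obs = f·v/(v − v_s) = 531.6 Hz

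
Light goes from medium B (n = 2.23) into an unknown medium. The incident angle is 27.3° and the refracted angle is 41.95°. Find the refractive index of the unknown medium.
n₂ = n₁·sin θ₁ / sin θ₂ = 1.53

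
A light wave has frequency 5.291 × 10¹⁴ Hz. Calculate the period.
T = 1/f = 1.890 × 10⁻¹⁵ s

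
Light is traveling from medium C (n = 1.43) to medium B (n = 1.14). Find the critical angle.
θc = arcsin(n₂/n₁) = 52.86°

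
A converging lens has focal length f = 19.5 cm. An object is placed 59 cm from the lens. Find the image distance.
1/di = 1/f − 1/do → di = 29.13 cm (real image)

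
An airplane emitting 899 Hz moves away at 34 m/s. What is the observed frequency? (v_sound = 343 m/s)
f_obs = f·v/(v + v_s) = 817.9 Hz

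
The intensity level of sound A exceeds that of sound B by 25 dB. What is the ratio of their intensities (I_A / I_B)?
I_A/I_B = 10^(Δβ/10) = 316.2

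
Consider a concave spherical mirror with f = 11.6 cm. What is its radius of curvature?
R = 2|f| = 23.2 cm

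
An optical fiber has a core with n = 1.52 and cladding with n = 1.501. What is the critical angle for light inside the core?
θc = arcsin(n_cladding/n_core) = 80.93°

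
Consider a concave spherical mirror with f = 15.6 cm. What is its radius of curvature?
R = 2|f| = 31.2 cm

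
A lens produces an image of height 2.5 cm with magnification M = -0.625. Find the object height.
ho = |hi|/|M| = 4 cm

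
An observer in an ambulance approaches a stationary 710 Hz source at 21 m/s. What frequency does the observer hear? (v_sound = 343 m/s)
f_obs = f·(v + v_o)/v = 753.5 Hz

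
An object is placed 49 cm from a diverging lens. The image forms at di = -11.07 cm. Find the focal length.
1/f = 1/do + 1/di → f = -14.3 cm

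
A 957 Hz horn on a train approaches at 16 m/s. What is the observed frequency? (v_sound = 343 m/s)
f_obs = f·v/(v − v_s) = 1004 Hz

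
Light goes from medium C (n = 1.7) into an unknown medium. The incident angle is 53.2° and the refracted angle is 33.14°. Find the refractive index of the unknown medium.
n₂ = n₁·sin θ₁ / sin θ₂ = 2.49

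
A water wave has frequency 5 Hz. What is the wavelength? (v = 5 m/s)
λ = v/f = 1 m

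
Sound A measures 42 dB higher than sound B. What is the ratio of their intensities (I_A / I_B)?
I_A/I_B = 10^(Δβ/10) = 15850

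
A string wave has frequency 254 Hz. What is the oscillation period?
T = 1/f = 0.003937 s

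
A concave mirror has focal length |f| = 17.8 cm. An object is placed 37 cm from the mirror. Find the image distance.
f = +17.8 cm (concave); 1/di = 1/f − 1/do → di = 34.3 cm (real image, in front of mirror)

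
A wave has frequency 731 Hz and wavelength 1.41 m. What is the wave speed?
v = fλ = 1031 m/s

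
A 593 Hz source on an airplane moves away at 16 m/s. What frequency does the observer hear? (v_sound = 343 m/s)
f_obs = f·v/(v + v_s) = 566.6 Hz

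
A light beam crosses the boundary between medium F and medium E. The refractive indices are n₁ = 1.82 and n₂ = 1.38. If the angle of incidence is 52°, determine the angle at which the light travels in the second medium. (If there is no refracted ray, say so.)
sin θ₂ = (n₁/n₂)·sin θ₁ = 1.039 > 1, so there is no refracted ray — the light undergoes total internal reflection.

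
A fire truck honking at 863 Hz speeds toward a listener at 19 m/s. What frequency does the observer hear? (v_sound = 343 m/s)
f_obs = f·v/(v − v_s) = 913.6 Hz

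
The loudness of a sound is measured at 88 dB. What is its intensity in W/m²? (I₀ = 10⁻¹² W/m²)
I = I₀·10^(β/10) = 6.31 × 10⁻⁴ W/m²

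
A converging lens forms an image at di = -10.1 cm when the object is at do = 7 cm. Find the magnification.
M = −di/do = 1.443 (upright image)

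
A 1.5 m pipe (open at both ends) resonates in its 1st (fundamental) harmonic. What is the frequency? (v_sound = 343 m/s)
fₙ = nv/(2L) = 114.3 Hz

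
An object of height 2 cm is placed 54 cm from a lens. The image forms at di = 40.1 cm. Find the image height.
hi = (-di/do) × ho = -1.485 cm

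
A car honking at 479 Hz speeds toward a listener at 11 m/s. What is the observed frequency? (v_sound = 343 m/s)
f_obs = f·v/(v − v_s) = 494.9 Hz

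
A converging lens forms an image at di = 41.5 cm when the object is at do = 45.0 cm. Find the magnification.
M = −di/do = -0.9222 (inverted image)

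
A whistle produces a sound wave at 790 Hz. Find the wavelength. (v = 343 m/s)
λ = v/f = 0.4342 m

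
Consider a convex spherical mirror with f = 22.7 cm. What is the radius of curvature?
R = 2|f| = 45.4 cm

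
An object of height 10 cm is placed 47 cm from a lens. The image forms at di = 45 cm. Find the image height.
hi = (-di/do) × ho = -9.574 cm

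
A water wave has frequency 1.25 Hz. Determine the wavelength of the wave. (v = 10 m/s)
λ = v/f = 8 m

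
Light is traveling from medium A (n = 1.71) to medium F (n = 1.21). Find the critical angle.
θc = arcsin(n₂/n₁) = 45.04°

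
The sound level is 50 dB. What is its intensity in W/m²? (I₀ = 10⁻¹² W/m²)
I = I₀·10^(β/10) = 1.00 × 10⁻⁷ W/m²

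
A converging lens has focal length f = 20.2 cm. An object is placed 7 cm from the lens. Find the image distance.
1/di = 1/f − 1/do → di = -10.71 cm (virtual image)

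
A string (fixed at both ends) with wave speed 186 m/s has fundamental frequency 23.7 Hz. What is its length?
L = v/(2f₁) = 3.924 m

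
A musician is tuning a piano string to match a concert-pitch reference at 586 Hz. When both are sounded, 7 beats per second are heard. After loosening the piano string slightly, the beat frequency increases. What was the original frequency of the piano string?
579 Hz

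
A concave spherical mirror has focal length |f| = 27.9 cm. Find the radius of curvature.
R = 2|f| = 55.8 cm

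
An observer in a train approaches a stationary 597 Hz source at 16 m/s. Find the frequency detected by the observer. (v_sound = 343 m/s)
f_obs = f·(v + v_o)/v = 624.8 Hz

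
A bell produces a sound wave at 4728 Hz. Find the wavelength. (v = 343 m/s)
λ = v/f = 0.07255 m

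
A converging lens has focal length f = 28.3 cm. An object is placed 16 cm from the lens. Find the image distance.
1/di = 1/f − 1/do → di = -36.81 cm (virtual image)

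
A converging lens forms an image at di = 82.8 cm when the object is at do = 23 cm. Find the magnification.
M = −di/do = -3.6 (inverted image)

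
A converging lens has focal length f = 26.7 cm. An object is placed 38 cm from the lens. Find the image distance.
1/di = 1/f − 1/do → di = 89.79 cm (real image)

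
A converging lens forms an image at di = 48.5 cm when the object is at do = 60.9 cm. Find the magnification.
M = −di/do = -0.7964 (inverted image)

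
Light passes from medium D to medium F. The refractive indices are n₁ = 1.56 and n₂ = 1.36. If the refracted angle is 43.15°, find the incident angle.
sin θ₁ = (n₂/n₁)·sin θ₂ → θ₁ = 36.6°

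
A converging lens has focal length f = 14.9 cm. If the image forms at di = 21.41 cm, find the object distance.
1/do = 1/f − 1/di → do = 49 cm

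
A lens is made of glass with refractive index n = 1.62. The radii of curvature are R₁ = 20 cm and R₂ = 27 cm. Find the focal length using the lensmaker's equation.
1/f = (n − 1)(1/R₁ − 1/R₂) → f = 124.4 cm (converging lens)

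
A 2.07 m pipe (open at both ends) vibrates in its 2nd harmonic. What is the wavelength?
λₙ = 2L/n = 2.07 m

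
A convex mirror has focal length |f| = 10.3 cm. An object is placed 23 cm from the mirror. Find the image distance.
f = −10.3 cm (convex); 1/di = 1/f − 1/do → di = -7.114 cm (virtual image, behind mirror)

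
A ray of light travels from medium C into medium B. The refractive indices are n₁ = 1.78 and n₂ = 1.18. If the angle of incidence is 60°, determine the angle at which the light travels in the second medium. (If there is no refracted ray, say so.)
sin θ₂ = (n₁/n₂)·sin θ₁ = 1.306 > 1, so there is no refracted ray — the light undergoes total internal reflection.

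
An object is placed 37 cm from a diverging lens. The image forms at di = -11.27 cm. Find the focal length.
1/f = 1/do + 1/di → f = -16.21 cm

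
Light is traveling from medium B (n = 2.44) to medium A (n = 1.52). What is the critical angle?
θc = arcsin(n₂/n₁) = 38.53°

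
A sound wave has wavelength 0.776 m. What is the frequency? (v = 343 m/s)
f = v/λ = 442 Hz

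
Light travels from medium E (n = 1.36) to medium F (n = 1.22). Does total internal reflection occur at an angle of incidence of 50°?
θc = arcsin(n₂/n₁) = 63.77°; 50° < θc, so no — the ray refracts.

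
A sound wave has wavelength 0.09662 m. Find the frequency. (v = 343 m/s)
f = v/λ = 3550 Hz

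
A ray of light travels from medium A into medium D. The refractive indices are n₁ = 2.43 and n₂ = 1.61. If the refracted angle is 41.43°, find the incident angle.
sin θ₁ = (n₂/n₁)·sin θ₂ → θ₁ = 26°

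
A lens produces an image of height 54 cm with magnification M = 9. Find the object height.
ho = |hi|/|M| = 6 cm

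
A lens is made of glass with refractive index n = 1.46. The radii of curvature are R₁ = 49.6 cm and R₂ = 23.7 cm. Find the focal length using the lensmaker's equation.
1/f = (n − 1)(1/R₁ − 1/R₂) → f = -98.67 cm (diverging lens)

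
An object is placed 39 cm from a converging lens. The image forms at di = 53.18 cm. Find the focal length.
1/f = 1/do + 1/di → f = 22.5 cm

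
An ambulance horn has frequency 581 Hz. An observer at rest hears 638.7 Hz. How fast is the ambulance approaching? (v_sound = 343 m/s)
v_s = v·(1 − f/f_obs) = 30.99 m/s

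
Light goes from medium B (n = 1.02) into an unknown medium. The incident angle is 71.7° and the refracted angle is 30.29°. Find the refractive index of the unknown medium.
n₂ = n₁·sin θ₁ / sin θ₂ = 1.92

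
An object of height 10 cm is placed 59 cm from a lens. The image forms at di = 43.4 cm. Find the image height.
hi = (-di/do) × ho = -7.356 cm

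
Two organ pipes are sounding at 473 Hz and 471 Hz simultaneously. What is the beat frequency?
2 Hz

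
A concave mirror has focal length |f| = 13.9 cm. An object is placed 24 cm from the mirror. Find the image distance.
f = +13.9 cm (concave); 1/di = 1/f − 1/do → di = 33.03 cm (real image, in front of mirror)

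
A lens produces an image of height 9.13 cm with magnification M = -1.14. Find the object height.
ho = |hi|/|M| = 8.009 cm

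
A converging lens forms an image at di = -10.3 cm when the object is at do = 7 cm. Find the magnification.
M = −di/do = 1.471 (upright image)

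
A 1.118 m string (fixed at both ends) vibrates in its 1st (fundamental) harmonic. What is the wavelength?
λₙ = 2L/n = 2.236 m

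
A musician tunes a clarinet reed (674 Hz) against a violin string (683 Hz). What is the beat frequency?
9 Hz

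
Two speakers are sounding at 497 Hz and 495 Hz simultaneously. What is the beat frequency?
2 Hz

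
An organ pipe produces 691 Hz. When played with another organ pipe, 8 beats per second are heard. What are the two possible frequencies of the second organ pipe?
f₂ = 691 ± 8 Hz → 699 Hz or 683 Hz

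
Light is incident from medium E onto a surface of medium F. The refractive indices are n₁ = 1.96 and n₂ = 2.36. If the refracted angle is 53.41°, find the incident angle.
sin θ₁ = (n₂/n₁)·sin θ₂ → θ₁ = 75.19°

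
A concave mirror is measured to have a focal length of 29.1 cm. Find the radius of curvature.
R = 2|f| = 58.2 cm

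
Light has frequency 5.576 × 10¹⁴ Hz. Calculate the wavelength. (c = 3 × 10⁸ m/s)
λ = c/f = 538 nm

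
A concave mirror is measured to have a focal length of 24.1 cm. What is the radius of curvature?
R = 2|f| = 48.2 cm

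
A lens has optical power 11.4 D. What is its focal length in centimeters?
f = 1/P = 8.772 cm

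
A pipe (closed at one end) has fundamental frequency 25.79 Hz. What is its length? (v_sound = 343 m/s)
L = v/(4f₁) = 3.325 m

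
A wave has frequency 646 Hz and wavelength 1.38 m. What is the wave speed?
v = fλ = 891.5 m/s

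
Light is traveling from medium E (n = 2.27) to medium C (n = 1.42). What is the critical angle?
θc = arcsin(n₂/n₁) = 38.72°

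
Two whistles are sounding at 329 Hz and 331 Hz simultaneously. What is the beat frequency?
2 Hz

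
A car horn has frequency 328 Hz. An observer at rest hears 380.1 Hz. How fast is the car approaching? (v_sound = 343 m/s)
v_s = v·(1 − f/f_obs) = 47.01 m/s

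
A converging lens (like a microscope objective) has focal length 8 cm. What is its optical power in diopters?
P = 1/f = 12.5 D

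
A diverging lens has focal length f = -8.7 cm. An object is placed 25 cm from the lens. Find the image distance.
1/di = 1/f − 1/do → di = -6.454 cm (virtual image)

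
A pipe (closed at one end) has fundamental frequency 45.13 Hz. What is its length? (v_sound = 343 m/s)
L = v/(4f₁) = 1.9 m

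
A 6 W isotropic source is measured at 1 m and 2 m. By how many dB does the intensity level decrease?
Δβ = 20·log₁₀(r₂/r₁) = 6.021 dB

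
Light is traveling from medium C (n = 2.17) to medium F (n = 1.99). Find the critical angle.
θc = arcsin(n₂/n₁) = 66.5°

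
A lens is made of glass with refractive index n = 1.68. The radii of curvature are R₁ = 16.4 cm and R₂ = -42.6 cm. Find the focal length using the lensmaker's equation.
1/f = (n − 1)(1/R₁ − 1/R₂) → f = 17.41 cm (converging lens)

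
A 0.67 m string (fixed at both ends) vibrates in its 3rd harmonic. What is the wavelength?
λₙ = 2L/n = 0.4467 m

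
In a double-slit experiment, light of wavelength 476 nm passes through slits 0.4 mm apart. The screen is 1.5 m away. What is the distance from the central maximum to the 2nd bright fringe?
y = mλL/d = 3.57 mm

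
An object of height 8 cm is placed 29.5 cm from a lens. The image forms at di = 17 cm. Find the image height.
hi = (-di/do) × ho = -4.61 cm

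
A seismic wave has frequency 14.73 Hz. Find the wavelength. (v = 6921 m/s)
λ = v/f = 469.9 m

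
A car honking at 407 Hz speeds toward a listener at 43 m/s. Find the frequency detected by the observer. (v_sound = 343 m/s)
f_obs = f·v/(v − v_s) = 465.3 Hz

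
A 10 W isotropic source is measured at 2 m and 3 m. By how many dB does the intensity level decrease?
Δβ = 20·log₁₀(r₂/r₁) = 3.522 dB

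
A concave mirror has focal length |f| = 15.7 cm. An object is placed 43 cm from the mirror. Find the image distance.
f = +15.7 cm (concave); 1/di = 1/f − 1/do → di = 24.73 cm (real image, in front of mirror)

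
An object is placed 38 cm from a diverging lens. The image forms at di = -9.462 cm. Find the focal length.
1/f = 1/do + 1/di → f = -12.6 cm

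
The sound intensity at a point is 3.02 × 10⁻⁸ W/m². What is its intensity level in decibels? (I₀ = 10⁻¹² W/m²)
β = 10·log₁₀(I/I₀) = 44.8 dB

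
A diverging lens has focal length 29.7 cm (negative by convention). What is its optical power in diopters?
P = 1/f = -3.367 D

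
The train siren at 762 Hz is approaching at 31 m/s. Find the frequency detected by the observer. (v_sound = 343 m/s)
f_obs = f·v/(v − v_s) = 837.7 Hz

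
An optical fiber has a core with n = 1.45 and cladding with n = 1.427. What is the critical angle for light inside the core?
θc = arcsin(n_cladding/n_core) = 79.78°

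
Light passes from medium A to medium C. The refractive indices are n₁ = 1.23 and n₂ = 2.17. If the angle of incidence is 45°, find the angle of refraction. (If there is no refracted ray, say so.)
sin θ₂ = (n₁/n₂)·sin θ₁ = 0.4008 → θ₂ = 23.63°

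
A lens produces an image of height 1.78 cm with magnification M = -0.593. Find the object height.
ho = |hi|/|M| = 3.002 cm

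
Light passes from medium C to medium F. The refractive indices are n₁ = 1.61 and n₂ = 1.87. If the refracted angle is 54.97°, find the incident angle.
sin θ₁ = (n₂/n₁)·sin θ₂ → θ₁ = 72.01°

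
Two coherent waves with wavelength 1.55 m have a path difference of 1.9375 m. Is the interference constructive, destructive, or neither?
neither (partial) — path difference = 1.25λ, neither a whole number of wavelengths nor an odd multiple of λ/2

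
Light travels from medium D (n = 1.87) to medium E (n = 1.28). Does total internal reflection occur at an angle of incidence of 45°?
θc = arcsin(n₂/n₁) = 43.2°; 45° > θc, so yes — total internal reflection.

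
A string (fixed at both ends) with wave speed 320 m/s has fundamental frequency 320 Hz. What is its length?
L = v/(2f₁) = 0.5 m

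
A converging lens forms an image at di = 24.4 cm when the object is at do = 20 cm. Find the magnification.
M = −di/do = -1.22 (inverted image)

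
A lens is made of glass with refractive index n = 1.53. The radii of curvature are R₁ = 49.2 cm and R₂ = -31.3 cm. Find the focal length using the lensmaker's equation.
1/f = (n − 1)(1/R₁ − 1/R₂) → f = 36.09 cm (converging lens)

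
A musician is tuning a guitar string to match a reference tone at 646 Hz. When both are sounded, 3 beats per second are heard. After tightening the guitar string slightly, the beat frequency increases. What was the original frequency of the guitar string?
649 Hz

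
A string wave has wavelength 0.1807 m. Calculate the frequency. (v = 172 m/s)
f = v/λ = 951.9 Hz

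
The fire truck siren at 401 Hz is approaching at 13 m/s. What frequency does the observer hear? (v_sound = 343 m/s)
f_obs = f·v/(v − v_s) = 416.8 Hz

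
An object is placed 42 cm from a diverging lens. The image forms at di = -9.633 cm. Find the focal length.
1/f = 1/do + 1/di → f = -12.5 cm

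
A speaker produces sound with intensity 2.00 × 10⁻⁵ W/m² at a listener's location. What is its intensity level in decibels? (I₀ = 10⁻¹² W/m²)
β = 10·log₁₀(I/I₀) = 73.01 dB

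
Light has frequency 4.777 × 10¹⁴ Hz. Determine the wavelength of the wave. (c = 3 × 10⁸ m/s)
λ = c/f = 628 nm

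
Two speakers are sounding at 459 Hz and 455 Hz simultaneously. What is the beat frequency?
4 Hz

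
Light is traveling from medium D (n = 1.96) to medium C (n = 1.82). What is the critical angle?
θc = arcsin(n₂/n₁) = 68.21°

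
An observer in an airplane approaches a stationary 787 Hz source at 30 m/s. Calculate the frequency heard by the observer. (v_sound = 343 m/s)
f_obs = f·(v + v_o)/v = 855.8 Hz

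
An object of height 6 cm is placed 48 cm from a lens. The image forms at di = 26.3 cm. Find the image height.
hi = (-di/do) × ho = -3.288 cm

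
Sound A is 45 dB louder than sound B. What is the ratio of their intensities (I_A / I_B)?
I_A/I_B = 10^(Δβ/10) = 31620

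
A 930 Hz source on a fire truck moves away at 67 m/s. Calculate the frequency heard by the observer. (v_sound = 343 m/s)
f_obs = f·v/(v + v_s) = 778 Hz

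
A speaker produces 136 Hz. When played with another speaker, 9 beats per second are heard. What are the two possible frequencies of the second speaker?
f₂ = 136 ± 9 Hz → 145 Hz or 127 Hz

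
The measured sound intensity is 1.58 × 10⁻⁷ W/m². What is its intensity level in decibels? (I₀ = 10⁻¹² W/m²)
β = 10·log₁₀(I/I₀) = 51.99 dB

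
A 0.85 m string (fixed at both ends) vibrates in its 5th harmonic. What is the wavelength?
λₙ = 2L/n = 0.34 m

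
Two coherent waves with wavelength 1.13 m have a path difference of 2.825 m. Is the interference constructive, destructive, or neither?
destructive — path difference = 2.5λ, an odd multiple of λ/2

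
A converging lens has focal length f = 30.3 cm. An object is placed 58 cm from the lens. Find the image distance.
1/di = 1/f − 1/do → di = 63.44 cm (real image)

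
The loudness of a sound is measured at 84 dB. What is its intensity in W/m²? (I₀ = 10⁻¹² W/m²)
I = I₀·10^(β/10) = 2.51 × 10⁻⁴ W/m²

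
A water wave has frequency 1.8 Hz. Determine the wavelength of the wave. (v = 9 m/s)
λ = v/f = 5 m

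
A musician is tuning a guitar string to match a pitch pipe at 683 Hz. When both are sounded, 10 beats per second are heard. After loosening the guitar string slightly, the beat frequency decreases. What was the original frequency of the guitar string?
693 Hz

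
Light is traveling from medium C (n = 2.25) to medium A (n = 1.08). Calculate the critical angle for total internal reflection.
θc = arcsin(n₂/n₁) = 28.69°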